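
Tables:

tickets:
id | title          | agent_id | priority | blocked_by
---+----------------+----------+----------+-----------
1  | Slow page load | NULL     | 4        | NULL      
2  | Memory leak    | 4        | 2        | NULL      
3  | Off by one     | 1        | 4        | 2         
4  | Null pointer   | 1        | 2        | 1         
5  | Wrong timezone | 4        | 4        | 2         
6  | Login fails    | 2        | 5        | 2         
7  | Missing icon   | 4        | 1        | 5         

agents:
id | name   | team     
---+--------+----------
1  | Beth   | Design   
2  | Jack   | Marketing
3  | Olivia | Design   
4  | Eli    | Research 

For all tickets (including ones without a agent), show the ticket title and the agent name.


LEFT JOIN keeps every row from tickets (the left table); where agent_id has no match in agents, the agent columns become NULL. Walk through each ticket:
  - ticket 1 (Slow page load): agent_id=NULL, no match -> kept with NULL
  - ticket 2 (Memory leak): agent_id=4 -> matches Eli
  - ticket 3 (Off by one): agent_id=1 -> matches Beth
  - ticket 4 (Null pointer): agent_id=1 -> matches Beth
  - ticket 5 (Wrong timezone): agent_id=4 -> matches Eli
  - ticket 6 (Login fails): agent_id=2 -> matches Jack
  - ticket 7 (Missing icon): agent_id=4 -> matches Eli
All 7 rows appear; 1 has NULL agent.

SQL:
SELECT a.title, b.name AS agent
FROM tickets a
LEFT JOIN agents b ON a.agent_id = b.id

Result:
title          | agent
---------------+------
Slow page load | NULL 
Memory leak    | Eli  
Off by one     | Beth 
Null pointer   | Beth 
Wrong timezone | Eli  
Login fails    | Jack 
Missing icon   | Eli  


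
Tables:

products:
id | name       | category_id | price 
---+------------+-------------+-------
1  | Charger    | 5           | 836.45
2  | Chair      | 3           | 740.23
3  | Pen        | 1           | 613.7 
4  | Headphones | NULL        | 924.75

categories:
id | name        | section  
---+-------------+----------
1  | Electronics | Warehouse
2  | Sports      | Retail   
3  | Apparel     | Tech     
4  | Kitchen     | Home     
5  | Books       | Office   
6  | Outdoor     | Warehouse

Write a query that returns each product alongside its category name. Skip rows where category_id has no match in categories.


INNER JOIN keeps only products rows whose category_id matches an id in categories. Walk through each product:
  - product 1 (Charger): category_id=5 -> matches Books
  - product 2 (Chair): category_id=3 -> matches Apparel
  - product 3 (Pen): category_id=1 -> matches Electronics
  - product 4 (Headphones): category_id=NULL, no match -> dropped
So 1 of 4 rows is dropped.

SQL:
SELECT a.name, b.name AS category
FROM products a
INNER JOIN categories b ON a.category_id = b.id

Result:
name    | category   
--------+------------
Charger | Books      
Chair   | Apparel    
Pen     | Electronics


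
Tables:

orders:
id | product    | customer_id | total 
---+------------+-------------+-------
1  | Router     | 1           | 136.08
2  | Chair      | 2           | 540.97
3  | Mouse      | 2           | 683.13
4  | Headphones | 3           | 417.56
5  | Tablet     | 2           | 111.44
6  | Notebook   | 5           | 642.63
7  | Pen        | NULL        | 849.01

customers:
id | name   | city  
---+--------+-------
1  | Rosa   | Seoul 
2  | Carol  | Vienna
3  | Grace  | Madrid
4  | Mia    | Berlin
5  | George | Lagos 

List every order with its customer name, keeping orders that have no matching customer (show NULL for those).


LEFT JOIN keeps every row from orders (the left table); where customer_id has no match in customers, the customer columns become NULL. Walk through each order:
  - order 1 (Router): customer_id=1 -> matches Rosa
  - order 2 (Chair): customer_id=2 -> matches Carol
  - order 3 (Mouse): customer_id=2 -> matches Carol
  - order 4 (Headphones): customer_id=3 -> matches Grace
  - order 5 (Tablet): customer_id=2 -> matches Carol
  - order 6 (Notebook): customer_id=5 -> matches George
  - order 7 (Pen): customer_id=NULL, no match -> kept with NULL
All 7 rows appear; 1 has NULL customer.

SQL:
SELECT a.product, b.name AS customer
FROM orders a
LEFT JOIN customers b ON a.customer_id = b.id

Result:
product    | customer
-----------+---------
Router     | Rosa    
Chair      | Carol   
Mouse      | Carol   
Headphones | Grace   
Tablet     | Carol   
Notebook   | George  
Pen        | NULL    


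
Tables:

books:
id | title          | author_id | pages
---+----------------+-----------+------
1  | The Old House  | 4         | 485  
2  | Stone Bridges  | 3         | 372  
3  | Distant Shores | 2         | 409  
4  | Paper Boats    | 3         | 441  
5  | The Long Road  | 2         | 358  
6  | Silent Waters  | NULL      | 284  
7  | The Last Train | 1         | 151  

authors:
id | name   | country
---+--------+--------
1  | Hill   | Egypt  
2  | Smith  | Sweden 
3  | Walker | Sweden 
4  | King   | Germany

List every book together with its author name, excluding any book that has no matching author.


INNER JOIN keeps only books rows whose author_id matches an id in authors. Walk through each book:
  - book 1 (The Old House): author_id=4 -> matches King
  - book 2 (Stone Bridges): author_id=3 -> matches Walker
  - book 3 (Distant Shores): author_id=2 -> matches Smith
  - book 4 (Paper Boats): author_id=3 -> matches Walker
  - book 5 (The Long Road): author_id=2 -> matches Smith
  - book 6 (Silent Waters): author_id=NULL, no match -> dropped
  - book 7 (The Last Train): author_id=1 -> matches Hill
So 1 of 7 rows is dropped.

SQL:
SELECT a.title, b.name AS author
FROM books a
INNER JOIN authors b ON a.author_id = b.id

Result:
title          | author
---------------+-------
The Old House  | King  
Stone Bridges  | Walker
Distant Shores | Smith 
Paper Boats    | Walker
The Long Road  | Smith 
The Last Train | Hill  


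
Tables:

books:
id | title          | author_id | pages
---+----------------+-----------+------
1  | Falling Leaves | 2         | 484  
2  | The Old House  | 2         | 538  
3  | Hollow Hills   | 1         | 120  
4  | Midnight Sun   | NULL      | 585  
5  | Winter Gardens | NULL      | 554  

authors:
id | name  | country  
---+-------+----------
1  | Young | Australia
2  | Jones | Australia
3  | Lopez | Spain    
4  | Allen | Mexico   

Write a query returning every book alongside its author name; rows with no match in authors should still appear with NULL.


LEFT JOIN keeps every row from books (the left table); where author_id has no match in authors, the author columns become NULL. Walk through each book:
  - book 1 (Falling Leaves): author_id=2 -> matches Jones
  - book 2 (The Old House): author_id=2 -> matches Jones
  - book 3 (Hollow Hills): author_id=1 -> matches Young
  - book 4 (Midnight Sun): author_id=NULL, no match -> kept with NULL
  - book 5 (Winter Gardens): author_id=NULL, no match -> kept with NULL
All 5 rows appear; 2 have NULL author.

SQL:
SELECT a.title, b.name AS author
FROM books a
LEFT JOIN authors b ON a.author_id = b.id

Result:
title          | author
---------------+-------
Falling Leaves | Jones 
The Old House  | Jones 
Hollow Hills   | Young 
Midnight Sun   | NULL  
Winter Gardens | NULL  


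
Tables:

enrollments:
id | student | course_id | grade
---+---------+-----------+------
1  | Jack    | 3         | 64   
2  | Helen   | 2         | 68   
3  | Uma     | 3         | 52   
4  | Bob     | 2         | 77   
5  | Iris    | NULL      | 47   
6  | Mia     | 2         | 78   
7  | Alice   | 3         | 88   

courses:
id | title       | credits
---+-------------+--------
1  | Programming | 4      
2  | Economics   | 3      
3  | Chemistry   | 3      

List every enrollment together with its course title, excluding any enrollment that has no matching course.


INNER JOIN keeps only enrollments rows whose course_id matches an id in courses. Walk through each enrollment:
  - enrollment 1 (Jack): course_id=3 -> matches Chemistry
  - enrollment 2 (Helen): course_id=2 -> matches Economics
  - enrollment 3 (Uma): course_id=3 -> matches Chemistry
  - enrollment 4 (Bob): course_id=2 -> matches Economics
  - enrollment 5 (Iris): course_id=NULL, no match -> dropped
  - enrollment 6 (Mia): course_id=2 -> matches Economics
  - enrollment 7 (Alice): course_id=3 -> matches Chemistry
So 1 of 7 rows is dropped.

SQL:
SELECT a.student, b.title AS course
FROM enrollments a
INNER JOIN courses b ON a.course_id = b.id

Result:
student | course   
--------+----------
Jack    | Chemistry
Helen   | Economics
Uma     | Chemistry
Bob     | Economics
Mia     | Economics
Alice   | Chemistry


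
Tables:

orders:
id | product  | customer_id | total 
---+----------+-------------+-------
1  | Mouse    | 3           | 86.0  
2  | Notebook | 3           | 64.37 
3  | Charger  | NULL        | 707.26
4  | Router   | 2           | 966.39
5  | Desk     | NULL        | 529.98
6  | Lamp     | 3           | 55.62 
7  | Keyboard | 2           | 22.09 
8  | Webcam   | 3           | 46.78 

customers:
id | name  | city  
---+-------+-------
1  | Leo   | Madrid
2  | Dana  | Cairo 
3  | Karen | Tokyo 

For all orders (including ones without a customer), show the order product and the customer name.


LEFT JOIN keeps every row from orders (the left table); where customer_id has no match in customers, the customer columns become NULL. Walk through each order:
  - order 1 (Mouse): customer_id=3 -> matches Karen
  - order 2 (Notebook): customer_id=3 -> matches Karen
  - order 3 (Charger): customer_id=NULL, no match -> kept with NULL
  - order 4 (Router): customer_id=2 -> matches Dana
  - order 5 (Desk): customer_id=NULL, no match -> kept with NULL
  - order 6 (Lamp): customer_id=3 -> matches Karen
  - order 7 (Keyboard): customer_id=2 -> matches Dana
  - order 8 (Webcam): customer_id=3 -> matches Karen
All 8 rows appear; 2 have NULL customer.

SQL:
SELECT a.product, b.name AS customer
FROM orders a
LEFT JOIN customers b ON a.customer_id = b.id

Result:
product  | customer
---------+---------
Mouse    | Karen   
Notebook | Karen   
Charger  | NULL    
Router   | Dana    
Desk     | NULL    
Lamp     | Karen   
Keyboard | Dana    
Webcam   | Karen   


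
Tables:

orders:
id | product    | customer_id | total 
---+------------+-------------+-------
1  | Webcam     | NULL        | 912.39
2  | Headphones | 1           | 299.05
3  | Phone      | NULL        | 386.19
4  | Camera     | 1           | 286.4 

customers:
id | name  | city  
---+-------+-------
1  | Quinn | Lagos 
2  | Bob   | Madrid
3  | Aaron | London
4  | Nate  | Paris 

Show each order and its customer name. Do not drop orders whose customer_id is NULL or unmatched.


LEFT JOIN keeps every row from orders (the left table); where customer_id has no match in customers, the customer columns become NULL. Walk through each order:
  - order 1 (Webcam): customer_id=NULL, no match -> kept with NULL
  - order 2 (Headphones): customer_id=1 -> matches Quinn
  - order 3 (Phone): customer_id=NULL, no match -> kept with NULL
  - order 4 (Camera): customer_id=1 -> matches Quinn
All 4 rows appear; 2 have NULL customer.

SQL:
SELECT a.product, b.name AS customer
FROM orders a
LEFT JOIN customers b ON a.customer_id = b.id

Result:
product    | customer
-----------+---------
Webcam     | NULL    
Headphones | Quinn   
Phone      | NULL    
Camera     | Quinn   


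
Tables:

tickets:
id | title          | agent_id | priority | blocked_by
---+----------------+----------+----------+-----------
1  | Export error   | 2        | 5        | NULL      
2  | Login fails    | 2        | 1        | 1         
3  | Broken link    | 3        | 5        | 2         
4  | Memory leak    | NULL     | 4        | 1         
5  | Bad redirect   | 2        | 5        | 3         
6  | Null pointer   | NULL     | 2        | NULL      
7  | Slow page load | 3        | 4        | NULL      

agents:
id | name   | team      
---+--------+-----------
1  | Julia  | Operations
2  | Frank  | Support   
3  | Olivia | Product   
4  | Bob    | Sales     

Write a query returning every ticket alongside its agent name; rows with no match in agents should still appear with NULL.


LEFT JOIN keeps every row from tickets (the left table); where agent_id has no match in agents, the agent columns become NULL. Walk through each ticket:
  - ticket 1 (Export error): agent_id=2 -> matches Frank
  - ticket 2 (Login fails): agent_id=2 -> matches Frank
  - ticket 3 (Broken link): agent_id=3 -> matches Olivia
  - ticket 4 (Memory leak): agent_id=NULL, no match -> kept with NULL
  - ticket 5 (Bad redirect): agent_id=2 -> matches Frank
  - ticket 6 (Null pointer): agent_id=NULL, no match -> kept with NULL
  - ticket 7 (Slow page load): agent_id=3 -> matches Olivia
All 7 rows appear; 2 have NULL agent.

SQL:
SELECT a.title, b.name AS agent
FROM tickets a
LEFT JOIN agents b ON a.agent_id = b.id

Result:
title          | agent 
---------------+-------
Export error   | Frank 
Login fails    | Frank 
Broken link    | Olivia
Memory leak    | NULL  
Bad redirect   | Frank 
Null pointer   | NULL  
Slow page load | Olivia


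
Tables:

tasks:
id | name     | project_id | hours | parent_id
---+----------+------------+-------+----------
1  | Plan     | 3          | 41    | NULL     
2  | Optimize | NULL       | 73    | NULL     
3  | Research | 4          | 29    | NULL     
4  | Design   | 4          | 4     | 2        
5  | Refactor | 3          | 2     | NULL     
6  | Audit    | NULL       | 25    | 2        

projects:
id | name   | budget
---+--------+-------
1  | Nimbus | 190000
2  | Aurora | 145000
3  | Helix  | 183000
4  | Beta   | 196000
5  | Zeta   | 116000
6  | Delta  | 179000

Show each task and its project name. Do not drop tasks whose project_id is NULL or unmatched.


LEFT JOIN keeps every row from tasks (the left table); where project_id has no match in projects, the project columns become NULL. Walk through each task:
  - task 1 (Plan): project_id=3 -> matches Helix
  - task 2 (Optimize): project_id=NULL, no match -> kept with NULL
  - task 3 (Research): project_id=4 -> matches Beta
  - task 4 (Design): project_id=4 -> matches Beta
  - task 5 (Refactor): project_id=3 -> matches Helix
  - task 6 (Audit): project_id=NULL, no match -> kept with NULL
All 6 rows appear; 2 have NULL project.

SQL:
SELECT a.name, b.name AS project
FROM tasks a
LEFT JOIN projects b ON a.project_id = b.id

Result:
name     | project
---------+--------
Plan     | Helix  
Optimize | NULL   
Research | Beta   
Design   | Beta   
Refactor | Helix  
Audit    | NULL   


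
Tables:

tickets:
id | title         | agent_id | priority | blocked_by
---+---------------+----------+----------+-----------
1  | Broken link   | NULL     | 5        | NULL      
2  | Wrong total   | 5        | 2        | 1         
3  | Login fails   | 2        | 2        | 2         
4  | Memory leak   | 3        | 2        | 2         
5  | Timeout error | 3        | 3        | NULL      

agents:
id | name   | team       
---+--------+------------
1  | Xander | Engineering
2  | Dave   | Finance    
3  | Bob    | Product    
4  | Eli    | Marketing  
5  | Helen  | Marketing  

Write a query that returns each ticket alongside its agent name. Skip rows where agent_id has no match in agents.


INNER JOIN keeps only tickets rows whose agent_id matches an id in agents. Walk through each ticket:
  - ticket 1 (Broken link): agent_id=NULL, no match -> dropped
  - ticket 2 (Wrong total): agent_id=5 -> matches Helen
  - ticket 3 (Login fails): agent_id=2 -> matches Dave
  - ticket 4 (Memory leak): agent_id=3 -> matches Bob
  - ticket 5 (Timeout error): agent_id=3 -> matches Bob
So 1 of 5 rows is dropped.

SQL:
SELECT a.title, b.name AS agent
FROM tickets a
INNER JOIN agents b ON a.agent_id = b.id

Result:
title         | agent
--------------+------
Wrong total   | Helen
Login fails   | Dave 
Memory leak   | Bob  
Timeout error | Bob  


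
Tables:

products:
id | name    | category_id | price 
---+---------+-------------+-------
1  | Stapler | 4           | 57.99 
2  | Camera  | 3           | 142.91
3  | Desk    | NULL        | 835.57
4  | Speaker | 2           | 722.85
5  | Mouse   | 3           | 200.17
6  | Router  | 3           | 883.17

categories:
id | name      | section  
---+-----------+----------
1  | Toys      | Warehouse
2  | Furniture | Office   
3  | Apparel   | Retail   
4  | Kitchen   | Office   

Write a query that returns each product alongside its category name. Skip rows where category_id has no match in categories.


INNER JOIN keeps only products rows whose category_id matches an id in categories. Walk through each product:
  - product 1 (Stapler): category_id=4 -> matches Kitchen
  - product 2 (Camera): category_id=3 -> matches Apparel
  - product 3 (Desk): category_id=NULL, no match -> dropped
  - product 4 (Speaker): category_id=2 -> matches Furniture
  - product 5 (Mouse): category_id=3 -> matches Apparel
  - product 6 (Router): category_id=3 -> matches Apparel
So 1 of 6 rows is dropped.

SQL:
SELECT a.name, b.name AS category
FROM products a
INNER JOIN categories b ON a.category_id = b.id

Result:
name    | category 
--------+----------
Stapler | Kitchen  
Camera  | Apparel  
Speaker | Furniture
Mouse   | Apparel  
Router  | Apparel  


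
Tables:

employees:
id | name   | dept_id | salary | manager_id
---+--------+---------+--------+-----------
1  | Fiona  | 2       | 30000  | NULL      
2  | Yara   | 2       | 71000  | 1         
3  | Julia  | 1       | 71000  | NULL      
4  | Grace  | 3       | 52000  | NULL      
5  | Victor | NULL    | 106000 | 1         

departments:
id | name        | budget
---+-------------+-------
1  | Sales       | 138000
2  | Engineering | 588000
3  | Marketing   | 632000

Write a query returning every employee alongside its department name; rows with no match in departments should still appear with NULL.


LEFT JOIN keeps every row from employees (the left table); where dept_id has no match in departments, the department columns become NULL. Walk through each employee:
  - employee 1 (Fiona): dept_id=2 -> matches Engineering
  - employee 2 (Yara): dept_id=2 -> matches Engineering
  - employee 3 (Julia): dept_id=1 -> matches Sales
  - employee 4 (Grace): dept_id=3 -> matches Marketing
  - employee 5 (Victor): dept_id=NULL, no match -> kept with NULL
All 5 rows appear; 1 has NULL department.

SQL:
SELECT a.name, b.name AS department
FROM employees a
LEFT JOIN departments b ON a.dept_id = b.id

Result:
name   | department 
-------+------------
Fiona  | Engineering
Yara   | Engineering
Julia  | Sales      
Grace  | Marketing  
Victor | NULL       


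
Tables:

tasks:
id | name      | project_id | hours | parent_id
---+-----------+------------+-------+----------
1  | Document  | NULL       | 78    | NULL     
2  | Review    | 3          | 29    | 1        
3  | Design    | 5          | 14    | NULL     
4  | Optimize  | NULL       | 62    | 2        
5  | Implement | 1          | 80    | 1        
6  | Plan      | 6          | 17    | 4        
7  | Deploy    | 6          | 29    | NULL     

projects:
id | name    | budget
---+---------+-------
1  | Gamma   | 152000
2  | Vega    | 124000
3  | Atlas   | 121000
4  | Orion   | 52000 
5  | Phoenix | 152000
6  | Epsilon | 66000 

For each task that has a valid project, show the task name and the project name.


INNER JOIN keeps only tasks rows whose project_id matches an id in projects. Walk through each task:
  - task 1 (Document): project_id=NULL, no match -> dropped
  - task 2 (Review): project_id=3 -> matches Atlas
  - task 3 (Design): project_id=5 -> matches Phoenix
  - task 4 (Optimize): project_id=NULL, no match -> dropped
  - task 5 (Implement): project_id=1 -> matches Gamma
  - task 6 (Plan): project_id=6 -> matches Epsilon
  - task 7 (Deploy): project_id=6 -> matches Epsilon
So 2 of 7 rows are dropped.

SQL:
SELECT a.name, b.name AS project
FROM tasks a
INNER JOIN projects b ON a.project_id = b.id

Result:
name      | project
----------+--------
Review    | Atlas  
Design    | Phoenix
Implement | Gamma  
Plan      | Epsilon
Deploy    | Epsilon


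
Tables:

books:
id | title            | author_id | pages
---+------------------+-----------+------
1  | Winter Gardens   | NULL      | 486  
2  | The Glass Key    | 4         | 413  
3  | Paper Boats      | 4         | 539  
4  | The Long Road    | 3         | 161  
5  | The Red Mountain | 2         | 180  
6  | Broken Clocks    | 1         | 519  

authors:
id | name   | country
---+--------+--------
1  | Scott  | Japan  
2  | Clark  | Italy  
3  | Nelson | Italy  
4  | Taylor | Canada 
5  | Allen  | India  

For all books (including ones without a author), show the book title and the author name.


LEFT JOIN keeps every row from books (the left table); where author_id has no match in authors, the author columns become NULL. Walk through each book:
  - book 1 (Winter Gardens): author_id=NULL, no match -> kept with NULL
  - book 2 (The Glass Key): author_id=4 -> matches Taylor
  - book 3 (Paper Boats): author_id=4 -> matches Taylor
  - book 4 (The Long Road): author_id=3 -> matches Nelson
  - book 5 (The Red Mountain): author_id=2 -> matches Clark
  - book 6 (Broken Clocks): author_id=1 -> matches Scott
All 6 rows appear; 1 has NULL author.

SQL:
SELECT a.title, b.name AS author
FROM books a
LEFT JOIN authors b ON a.author_id = b.id

Result:
title            | author
-----------------+-------
Winter Gardens   | NULL  
The Glass Key    | Taylor
Paper Boats      | Taylor
The Long Road    | Nelson
The Red Mountain | Clark 
Broken Clocks    | Scott 


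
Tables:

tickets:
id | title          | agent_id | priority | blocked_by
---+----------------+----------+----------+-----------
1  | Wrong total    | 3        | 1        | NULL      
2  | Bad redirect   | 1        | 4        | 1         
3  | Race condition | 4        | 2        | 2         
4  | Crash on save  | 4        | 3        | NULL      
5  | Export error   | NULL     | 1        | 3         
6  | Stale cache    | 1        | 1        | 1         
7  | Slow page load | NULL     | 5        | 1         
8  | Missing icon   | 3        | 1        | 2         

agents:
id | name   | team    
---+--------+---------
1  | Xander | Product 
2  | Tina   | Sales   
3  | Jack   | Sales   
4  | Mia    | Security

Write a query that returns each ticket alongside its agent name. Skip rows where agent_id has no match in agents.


INNER JOIN keeps only tickets rows whose agent_id matches an id in agents. Walk through each ticket:
  - ticket 1 (Wrong total): agent_id=3 -> matches Jack
  - ticket 2 (Bad redirect): agent_id=1 -> matches Xander
  - ticket 3 (Race condition): agent_id=4 -> matches Mia
  - ticket 4 (Crash on save): agent_id=4 -> matches Mia
  - ticket 5 (Export error): agent_id=NULL, no match -> dropped
  - ticket 6 (Stale cache): agent_id=1 -> matches Xander
  - ticket 7 (Slow page load): agent_id=NULL, no match -> dropped
  - ticket 8 (Missing icon): agent_id=3 -> matches Jack
So 2 of 8 rows are dropped.

SQL:
SELECT a.title, b.name AS agent
FROM tickets a
INNER JOIN agents b ON a.agent_id = b.id

Result:
title          | agent 
---------------+-------
Wrong total    | Jack  
Bad redirect   | Xander
Race condition | Mia   
Crash on save  | Mia   
Stale cache    | Xander
Missing icon   | Jack  


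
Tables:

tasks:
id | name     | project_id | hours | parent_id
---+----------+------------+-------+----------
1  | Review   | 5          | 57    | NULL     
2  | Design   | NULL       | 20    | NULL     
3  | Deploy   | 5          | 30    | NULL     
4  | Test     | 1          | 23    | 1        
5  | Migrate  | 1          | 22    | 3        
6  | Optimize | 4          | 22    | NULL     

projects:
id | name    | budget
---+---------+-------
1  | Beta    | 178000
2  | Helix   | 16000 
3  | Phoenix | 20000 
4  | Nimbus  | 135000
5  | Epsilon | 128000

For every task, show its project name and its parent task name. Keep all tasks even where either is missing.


Two LEFT JOINs from the same base table tasks: one to projects via project_id, one to tasks itself via parent_id. Both are LEFT so every task is preserved.
Match against projects:
  - task 1 (Review): project_id=5 -> matches Epsilon
  - task 2 (Design): project_id=NULL, no match -> kept with NULL
  - task 3 (Deploy): project_id=5 -> matches Epsilon
  - task 4 (Test): project_id=1 -> matches Beta
  - task 5 (Migrate): project_id=1 -> matches Beta
  - task 6 (Optimize): project_id=4 -> matches Nimbus
Match against tasks (self):
  - task 1 (Review): parent_id=NULL -> NULL
  - task 2 (Design): parent_id=NULL -> NULL
  - task 3 (Deploy): parent_id=NULL -> NULL
  - task 4 (Test): parent_id=1 -> Review
  - task 5 (Migrate): parent_id=3 -> Deploy
  - task 6 (Optimize): parent_id=NULL -> NULL

SQL:
SELECT a.name, b.name AS project, c.name AS parent
FROM tasks a
LEFT JOIN projects b ON a.project_id = b.id
LEFT JOIN tasks c ON a.parent_id = c.id

Result:
name     | project | parent
---------+---------+-------
Review   | Epsilon | NULL  
Design   | NULL    | NULL  
Deploy   | Epsilon | NULL  
Test     | Beta    | Review
Migrate  | Beta    | Deploy
Optimize | Nimbus  | NULL  


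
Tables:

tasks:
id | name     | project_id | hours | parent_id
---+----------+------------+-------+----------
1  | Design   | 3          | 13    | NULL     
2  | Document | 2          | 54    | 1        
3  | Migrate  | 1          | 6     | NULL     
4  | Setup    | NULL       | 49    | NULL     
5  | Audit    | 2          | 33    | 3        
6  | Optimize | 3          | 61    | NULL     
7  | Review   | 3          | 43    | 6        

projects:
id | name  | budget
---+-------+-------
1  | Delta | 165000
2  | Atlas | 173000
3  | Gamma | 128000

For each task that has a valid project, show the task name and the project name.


INNER JOIN keeps only tasks rows whose project_id matches an id in projects. Walk through each task:
  - task 1 (Design): project_id=3 -> matches Gamma
  - task 2 (Document): project_id=2 -> matches Atlas
  - task 3 (Migrate): project_id=1 -> matches Delta
  - task 4 (Setup): project_id=NULL, no match -> dropped
  - task 5 (Audit): project_id=2 -> matches Atlas
  - task 6 (Optimize): project_id=3 -> matches Gamma
  - task 7 (Review): project_id=3 -> matches Gamma
So 1 of 7 rows is dropped.

SQL:
SELECT a.name, b.name AS project
FROM tasks a
INNER JOIN projects b ON a.project_id = b.id

Result:
name     | project
---------+--------
Design   | Gamma  
Document | Atlas  
Migrate  | Delta  
Audit    | Atlas  
Optimize | Gamma  
Review   | Gamma  


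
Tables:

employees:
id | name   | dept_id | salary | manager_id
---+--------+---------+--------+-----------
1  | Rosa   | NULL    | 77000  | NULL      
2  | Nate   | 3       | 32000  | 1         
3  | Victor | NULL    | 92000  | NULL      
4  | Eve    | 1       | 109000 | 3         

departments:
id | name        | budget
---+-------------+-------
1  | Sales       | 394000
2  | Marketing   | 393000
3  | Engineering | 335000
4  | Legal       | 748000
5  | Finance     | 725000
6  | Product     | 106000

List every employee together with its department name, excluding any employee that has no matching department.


INNER JOIN keeps only employees rows whose dept_id matches an id in departments. Walk through each employee:
  - employee 1 (Rosa): dept_id=NULL, no match -> dropped
  - employee 2 (Nate): dept_id=3 -> matches Engineering
  - employee 3 (Victor): dept_id=NULL, no match -> dropped
  - employee 4 (Eve): dept_id=1 -> matches Sales
So 2 of 4 rows are dropped.

SQL:
SELECT a.name, b.name AS department
FROM employees a
INNER JOIN departments b ON a.dept_id = b.id

Result:
name | department 
-----+------------
Nate | Engineering
Eve  | Sales      


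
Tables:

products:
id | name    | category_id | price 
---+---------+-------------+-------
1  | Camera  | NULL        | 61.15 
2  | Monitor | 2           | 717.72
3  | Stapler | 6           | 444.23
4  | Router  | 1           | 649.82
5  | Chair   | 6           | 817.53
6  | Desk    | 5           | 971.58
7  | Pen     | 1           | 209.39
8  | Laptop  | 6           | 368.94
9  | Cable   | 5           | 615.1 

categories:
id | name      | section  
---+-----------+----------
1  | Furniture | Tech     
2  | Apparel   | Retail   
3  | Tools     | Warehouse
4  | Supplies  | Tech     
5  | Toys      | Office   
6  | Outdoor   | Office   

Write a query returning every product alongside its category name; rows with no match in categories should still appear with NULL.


LEFT JOIN keeps every row from products (the left table); where category_id has no match in categories, the category columns become NULL. Walk through each product:
  - product 1 (Camera): category_id=NULL, no match -> kept with NULL
  - product 2 (Monitor): category_id=2 -> matches Apparel
  - product 3 (Stapler): category_id=6 -> matches Outdoor
  - product 4 (Router): category_id=1 -> matches Furniture
  - product 5 (Chair): category_id=6 -> matches Outdoor
  - product 6 (Desk): category_id=5 -> matches Toys
  - product 7 (Pen): category_id=1 -> matches Furniture
  - product 8 (Laptop): category_id=6 -> matches Outdoor
  - product 9 (Cable): category_id=5 -> matches Toys
All 9 rows appear; 1 has NULL category.

SQL:
SELECT a.name, b.name AS category
FROM products a
LEFT JOIN categories b ON a.category_id = b.id

Result:
name    | category 
--------+----------
Camera  | NULL     
Monitor | Apparel  
Stapler | Outdoor  
Router  | Furniture
Chair   | Outdoor  
Desk    | Toys     
Pen     | Furniture
Laptop  | Outdoor  
Cable   | Toys     


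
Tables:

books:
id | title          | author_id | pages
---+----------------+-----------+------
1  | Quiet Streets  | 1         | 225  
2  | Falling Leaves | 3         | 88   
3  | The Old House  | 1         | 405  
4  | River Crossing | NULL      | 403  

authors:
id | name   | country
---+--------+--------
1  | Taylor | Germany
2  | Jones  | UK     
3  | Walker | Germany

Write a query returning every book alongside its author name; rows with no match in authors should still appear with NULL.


LEFT JOIN keeps every row from books (the left table); where author_id has no match in authors, the author columns become NULL. Walk through each book:
  - book 1 (Quiet Streets): author_id=1 -> matches Taylor
  - book 2 (Falling Leaves): author_id=3 -> matches Walker
  - book 3 (The Old House): author_id=1 -> matches Taylor
  - book 4 (River Crossing): author_id=NULL, no match -> kept with NULL
All 4 rows appear; 1 has NULL author.

SQL:
SELECT a.title, b.name AS author
FROM books a
LEFT JOIN authors b ON a.author_id = b.id

Result:
title          | author
---------------+-------
Quiet Streets  | Taylor
Falling Leaves | Walker
The Old House  | Taylor
River Crossing | NULL  


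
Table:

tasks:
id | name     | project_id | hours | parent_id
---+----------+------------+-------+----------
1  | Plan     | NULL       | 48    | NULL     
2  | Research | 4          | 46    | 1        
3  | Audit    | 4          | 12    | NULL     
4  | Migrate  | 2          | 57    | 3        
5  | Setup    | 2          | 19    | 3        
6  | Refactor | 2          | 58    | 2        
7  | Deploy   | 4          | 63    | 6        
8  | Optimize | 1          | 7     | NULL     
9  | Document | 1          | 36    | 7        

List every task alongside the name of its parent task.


This is a self-join: tasks is joined to a second copy of itself, matching each row's parent_id to another row's id. Use LEFT JOIN so rows with parent_id=NULL are kept.
  - task 1 (Plan): parent_id=NULL -> NULL
  - task 2 (Research): parent_id=1 -> Plan
  - task 3 (Audit): parent_id=NULL -> NULL
  - task 4 (Migrate): parent_id=3 -> Audit
  - task 5 (Setup): parent_id=3 -> Audit
  - task 6 (Refactor): parent_id=2 -> Research
  - task 7 (Deploy): parent_id=6 -> Refactor
  - task 8 (Optimize): parent_id=NULL -> NULL
  - task 9 (Document): parent_id=7 -> Deploy

SQL:
SELECT a.name AS item, b.name AS parent
FROM tasks a
LEFT JOIN tasks b ON a.parent_id = b.id

Result:
item     | parent  
---------+---------
Plan     | NULL    
Research | Plan    
Audit    | NULL    
Migrate  | Audit   
Setup    | Audit   
Refactor | Research
Deploy   | Refactor
Optimize | NULL    
Document | Deploy  


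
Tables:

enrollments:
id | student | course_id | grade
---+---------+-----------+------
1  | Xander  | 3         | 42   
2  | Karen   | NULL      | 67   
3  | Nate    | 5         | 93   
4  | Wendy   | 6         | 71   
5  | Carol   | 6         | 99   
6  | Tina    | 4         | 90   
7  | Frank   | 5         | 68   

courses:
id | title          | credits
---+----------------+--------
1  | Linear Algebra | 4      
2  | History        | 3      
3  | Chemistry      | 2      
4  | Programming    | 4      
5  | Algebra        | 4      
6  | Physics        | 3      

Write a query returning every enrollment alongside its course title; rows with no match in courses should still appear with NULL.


LEFT JOIN keeps every row from enrollments (the left table); where course_id has no match in courses, the course columns become NULL. Walk through each enrollment:
  - enrollment 1 (Xander): course_id=3 -> matches Chemistry
  - enrollment 2 (Karen): course_id=NULL, no match -> kept with NULL
  - enrollment 3 (Nate): course_id=5 -> matches Algebra
  - enrollment 4 (Wendy): course_id=6 -> matches Physics
  - enrollment 5 (Carol): course_id=6 -> matches Physics
  - enrollment 6 (Tina): course_id=4 -> matches Programming
  - enrollment 7 (Frank): course_id=5 -> matches Algebra
All 7 rows appear; 1 has NULL course.

SQL:
SELECT a.student, b.title AS course
FROM enrollments a
LEFT JOIN courses b ON a.course_id = b.id

Result:
student | course     
--------+------------
Xander  | Chemistry  
Karen   | NULL       
Nate    | Algebra    
Wendy   | Physics    
Carol   | Physics    
Tina    | Programming
Frank   | Algebra    


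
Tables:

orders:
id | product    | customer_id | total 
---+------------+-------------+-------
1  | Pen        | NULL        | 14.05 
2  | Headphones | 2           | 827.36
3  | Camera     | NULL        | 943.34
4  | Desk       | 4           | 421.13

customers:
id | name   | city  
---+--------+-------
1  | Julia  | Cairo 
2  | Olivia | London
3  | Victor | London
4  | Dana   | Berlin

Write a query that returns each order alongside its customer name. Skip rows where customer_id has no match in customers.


INNER JOIN keeps only orders rows whose customer_id matches an id in customers. Walk through each order:
  - order 1 (Pen): customer_id=NULL, no match -> dropped
  - order 2 (Headphones): customer_id=2 -> matches Olivia
  - order 3 (Camera): customer_id=NULL, no match -> dropped
  - order 4 (Desk): customer_id=4 -> matches Dana
So 2 of 4 rows are dropped.

SQL:
SELECT a.product, b.name AS customer
FROM orders a
INNER JOIN customers b ON a.customer_id = b.id

Result:
product    | customer
-----------+---------
Headphones | Olivia  
Desk       | Dana    


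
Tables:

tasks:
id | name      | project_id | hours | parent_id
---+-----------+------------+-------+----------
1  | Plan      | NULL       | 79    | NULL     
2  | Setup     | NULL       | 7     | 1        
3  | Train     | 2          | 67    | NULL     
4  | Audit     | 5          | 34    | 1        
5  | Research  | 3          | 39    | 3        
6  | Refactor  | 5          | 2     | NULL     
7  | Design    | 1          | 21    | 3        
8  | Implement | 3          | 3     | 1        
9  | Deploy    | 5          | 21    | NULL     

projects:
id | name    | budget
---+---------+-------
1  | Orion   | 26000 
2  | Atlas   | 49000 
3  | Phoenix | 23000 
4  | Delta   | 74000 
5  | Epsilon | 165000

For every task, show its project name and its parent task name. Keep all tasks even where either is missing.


Two LEFT JOINs from the same base table tasks: one to projects via project_id, one to tasks itself via parent_id. Both are LEFT so every task is preserved.
Match against projects:
  - task 1 (Plan): project_id=NULL, no match -> kept with NULL
  - task 2 (Setup): project_id=NULL, no match -> kept with NULL
  - task 3 (Train): project_id=2 -> matches Atlas
  - task 4 (Audit): project_id=5 -> matches Epsilon
  - task 5 (Research): project_id=3 -> matches Phoenix
  - task 6 (Refactor): project_id=5 -> matches Epsilon
  - task 7 (Design): project_id=1 -> matches Orion
  - task 8 (Implement): project_id=3 -> matches Phoenix
  - task 9 (Deploy): project_id=5 -> matches Epsilon
Match against tasks (self):
  - task 1 (Plan): parent_id=NULL -> NULL
  - task 2 (Setup): parent_id=1 -> Plan
  - task 3 (Train): parent_id=NULL -> NULL
  - task 4 (Audit): parent_id=1 -> Plan
  - task 5 (Research): parent_id=3 -> Train
  - task 6 (Refactor): parent_id=NULL -> NULL
  - task 7 (Design): parent_id=3 -> Train
  - task 8 (Implement): parent_id=1 -> Plan
  - task 9 (Deploy): parent_id=NULL -> NULL

SQL:
SELECT a.name, b.name AS project, c.name AS parent
FROM tasks a
LEFT JOIN projects b ON a.project_id = b.id
LEFT JOIN tasks c ON a.parent_id = c.id

Result:
name      | project | parent
----------+---------+-------
Plan      | NULL    | NULL  
Setup     | NULL    | Plan  
Train     | Atlas   | NULL  
Audit     | Epsilon | Plan  
Research  | Phoenix | Train 
Refactor  | Epsilon | NULL  
Design    | Orion   | Train 
Implement | Phoenix | Plan  
Deploy    | Epsilon | NULL  


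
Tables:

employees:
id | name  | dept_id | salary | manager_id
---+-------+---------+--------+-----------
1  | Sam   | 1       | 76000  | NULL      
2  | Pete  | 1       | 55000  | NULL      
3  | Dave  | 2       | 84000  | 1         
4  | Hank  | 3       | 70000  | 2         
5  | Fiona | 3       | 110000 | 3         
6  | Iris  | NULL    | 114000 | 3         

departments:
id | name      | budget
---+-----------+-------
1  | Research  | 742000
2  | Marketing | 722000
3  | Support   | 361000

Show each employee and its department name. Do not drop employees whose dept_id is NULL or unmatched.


LEFT JOIN keeps every row from employees (the left table); where dept_id has no match in departments, the department columns become NULL. Walk through each employee:
  - employee 1 (Sam): dept_id=1 -> matches Research
  - employee 2 (Pete): dept_id=1 -> matches Research
  - employee 3 (Dave): dept_id=2 -> matches Marketing
  - employee 4 (Hank): dept_id=3 -> matches Support
  - employee 5 (Fiona): dept_id=3 -> matches Support
  - employee 6 (Iris): dept_id=NULL, no match -> kept with NULL
All 6 rows appear; 1 has NULL department.

SQL:
SELECT a.name, b.name AS department
FROM employees a
LEFT JOIN departments b ON a.dept_id = b.id

Result:
name  | department
------+-----------
Sam   | Research  
Pete  | Research  
Dave  | Marketing 
Hank  | Support   
Fiona | Support   
Iris  | NULL      


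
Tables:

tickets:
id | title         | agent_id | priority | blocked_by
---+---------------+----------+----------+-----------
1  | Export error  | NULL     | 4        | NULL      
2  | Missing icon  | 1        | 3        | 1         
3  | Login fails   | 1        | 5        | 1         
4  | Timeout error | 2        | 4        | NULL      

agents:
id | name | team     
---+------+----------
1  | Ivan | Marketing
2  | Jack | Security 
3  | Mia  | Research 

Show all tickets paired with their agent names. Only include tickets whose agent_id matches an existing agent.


INNER JOIN keeps only tickets rows whose agent_id matches an id in agents. Walk through each ticket:
  - ticket 1 (Export error): agent_id=NULL, no match -> dropped
  - ticket 2 (Missing icon): agent_id=1 -> matches Ivan
  - ticket 3 (Login fails): agent_id=1 -> matches Ivan
  - ticket 4 (Timeout error): agent_id=2 -> matches Jack
So 1 of 4 rows is dropped.

SQL:
SELECT a.title, b.name AS agent
FROM tickets a
INNER JOIN agents b ON a.agent_id = b.id

Result:
title         | agent
--------------+------
Missing icon  | Ivan 
Login fails   | Ivan 
Timeout error | Jack 


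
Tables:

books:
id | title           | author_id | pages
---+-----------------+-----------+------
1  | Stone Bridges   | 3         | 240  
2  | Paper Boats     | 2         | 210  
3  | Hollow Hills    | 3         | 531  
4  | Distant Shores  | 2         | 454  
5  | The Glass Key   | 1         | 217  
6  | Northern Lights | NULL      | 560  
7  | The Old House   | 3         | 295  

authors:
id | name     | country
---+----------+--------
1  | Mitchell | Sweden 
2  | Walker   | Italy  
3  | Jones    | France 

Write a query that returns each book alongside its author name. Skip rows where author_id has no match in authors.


INNER JOIN keeps only books rows whose author_id matches an id in authors. Walk through each book:
  - book 1 (Stone Bridges): author_id=3 -> matches Jones
  - book 2 (Paper Boats): author_id=2 -> matches Walker
  - book 3 (Hollow Hills): author_id=3 -> matches Jones
  - book 4 (Distant Shores): author_id=2 -> matches Walker
  - book 5 (The Glass Key): author_id=1 -> matches Mitchell
  - book 6 (Northern Lights): author_id=NULL, no match -> dropped
  - book 7 (The Old House): author_id=3 -> matches Jones
So 1 of 7 rows is dropped.

SQL:
SELECT a.title, b.name AS author
FROM books a
INNER JOIN authors b ON a.author_id = b.id

Result:
title          | author  
---------------+---------
Stone Bridges  | Jones   
Paper Boats    | Walker  
Hollow Hills   | Jones   
Distant Shores | Walker  
The Glass Key  | Mitchell
The Old House  | Jones   
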